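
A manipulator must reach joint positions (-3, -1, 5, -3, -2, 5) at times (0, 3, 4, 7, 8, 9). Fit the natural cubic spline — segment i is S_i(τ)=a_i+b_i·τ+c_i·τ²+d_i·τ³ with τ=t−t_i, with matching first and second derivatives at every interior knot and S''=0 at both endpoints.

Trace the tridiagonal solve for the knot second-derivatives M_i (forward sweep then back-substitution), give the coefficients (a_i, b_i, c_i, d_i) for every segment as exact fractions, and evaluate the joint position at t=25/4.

  seg 0: a=-3 b=-3166/1665 c=0 d=4276/14985
  seg 1: a=-1 b=9662/1665 c=4276/1665 d=-1316/555
  seg 2: a=5 b=1274/333 c=-7568/1665 d=11894/14985
  seg 3: a=-3 b=-3356/1665 c=1442/555 d=139/333
  seg 4: a=-2 b=7381/1665 c=2137/555 d=-2137/1665
S(25/4) = -2141/5920

Δ: Δ0=2/3, Δ1=6, Δ2=-8/3, Δ3=1, Δ4=7
row 1: diag=8, rhs=32; c'=1/8, d'=4
row 2: denom=8−1·1/8=63/8; d'=(-52−1·4)/(63/8)=-64/9
row 3: denom=8−3·8/21=48/7; d'=(22−3·-64/9)/(48/7)=455/72
row 4: denom=4−1·7/48=185/48; d'=(36−1·455/72)/(185/48)=4274/555
back: M4=4274/555
back: M3=455/72−7/48·4274/555=2884/555
back: M2=-64/9−8/21·2884/555=-15136/1665
back: M1=4−1/8·-15136/1665=8552/1665
M: M0=0, M1=8552/1665, M2=-15136/1665, M3=2884/555, M4=4274/555, M5=0
seg 0: a=-3, c=M0/2=0, d=(M1−M0)/(6·3)=4276/14985, b=Δ0−h0·(2M0+M1)/6=-3166/1665
seg 1: a=-1, c=M1/2=4276/1665, d=(M2−M1)/(6·1)=-1316/555, b=Δ1−h1·(2M1+M2)/6=9662/1665
seg 2: a=5, c=M2/2=-7568/1665, d=(M3−M2)/(6·3)=11894/14985, b=Δ2−h2·(2M2+M3)/6=1274/333
seg 3: a=-3, c=M3/2=1442/555, d=(M4−M3)/(6·1)=139/333, b=Δ3−h3·(2M3+M4)/6=-3356/1665
seg 4: a=-2, c=M4/2=2137/555, d=(M5−M4)/(6·1)=-2137/1665, b=Δ4−h4·(2M4+M5)/6=7381/1665
t_q=25/4 → seg 2, τ=9/4; S=5+1274/333·τ+-7568/1665·τ²+11894/14985·τ³=-2141/5920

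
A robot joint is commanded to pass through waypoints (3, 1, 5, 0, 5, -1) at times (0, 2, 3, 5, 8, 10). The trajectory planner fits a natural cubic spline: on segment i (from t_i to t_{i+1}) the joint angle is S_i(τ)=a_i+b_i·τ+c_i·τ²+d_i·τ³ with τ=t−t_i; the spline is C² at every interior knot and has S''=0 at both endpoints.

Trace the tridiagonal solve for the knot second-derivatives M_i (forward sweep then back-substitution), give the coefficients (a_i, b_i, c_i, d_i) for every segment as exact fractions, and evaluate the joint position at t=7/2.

Δ: Δ0=-1, Δ1=4, Δ2=-5/2, Δ3=5/3, Δ4=-3
row 1: diag=6, rhs=30; c'=1/6, d'=5
row 2: denom=6−1·1/6=35/6; d'=(-39−1·5)/(35/6)=-264/35
row 3: denom=10−2·12/35=326/35; d'=(25−2·-264/35)/(326/35)=1403/326
row 4: denom=10−3·105/326=2945/326; d'=(-28−3·1403/326)/(2945/326)=-13337/2945
back: M4=-13337/2945
back: M3=1403/326−105/326·-13337/2945=3394/589
back: M2=-264/35−12/35·3394/589=-28032/2945
back: M1=5−1/6·-28032/2945=19397/2945
M: M0=0, M1=19397/2945, M2=-28032/2945, M3=3394/589, M4=-13337/2945, M5=0
seg 0: a=3, c=M0/2=0, d=(M1−M0)/(6·2)=19397/35340, b=Δ0−h0·(2M0+M1)/6=-28232/8835
seg 1: a=1, c=M1/2=19397/5890, d=(M2−M1)/(6·1)=-47429/17670, b=Δ1−h1·(2M1+M2)/6=29959/8835
seg 2: a=5, c=M2/2=-14016/2945, d=(M3−M2)/(6·2)=22501/17670, b=Δ2−h2·(2M2+M3)/6=34013/17670
seg 3: a=0, c=M3/2=1697/589, d=(M4−M3)/(6·3)=-30307/53010, b=Δ3−h3·(2M3+M4)/6=-32359/17670
seg 4: a=5, c=M4/2=-13337/5890, d=(M5−M4)/(6·2)=13337/35340, b=Δ4−h4·(2M4+M5)/6=169/8835
t_q=7/2 → seg 2, τ=1/2; S=5+34013/17670·τ+-14016/2945·τ²+22501/17670·τ³=232387/47120

  seg 0: a=3 b=-28232/8835 c=0 d=19397/35340
  seg 1: a=1 b=29959/8835 c=19397/5890 d=-47429/17670
  seg 2: a=5 b=34013/17670 c=-14016/2945 d=22501/17670
  seg 3: a=0 b=-32359/17670 c=1697/589 d=-30307/53010
  seg 4: a=5 b=169/8835 c=-13337/5890 d=13337/35340
S(7/2) = 232387/47120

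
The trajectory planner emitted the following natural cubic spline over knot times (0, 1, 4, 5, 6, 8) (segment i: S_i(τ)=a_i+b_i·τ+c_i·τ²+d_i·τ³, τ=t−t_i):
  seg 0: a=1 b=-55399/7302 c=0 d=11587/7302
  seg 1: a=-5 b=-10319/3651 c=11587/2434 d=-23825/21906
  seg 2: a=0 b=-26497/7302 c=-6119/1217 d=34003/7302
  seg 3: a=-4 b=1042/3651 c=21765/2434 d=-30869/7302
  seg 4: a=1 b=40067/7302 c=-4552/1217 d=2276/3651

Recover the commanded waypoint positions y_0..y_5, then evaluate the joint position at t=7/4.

y_0=1 y_1=-5 y_2=0 y_3=-4 y_4=1 y_5=2
S(7/4) = -763431/155776

y_0 = S_0(0) = a_0 = 1
y_1 = S_1(0) = a_1 = -5
y_2 = S_2(0) = a_2 = 0
y_3 = S_3(0) = a_3 = -4
y_4 = S_4(0) = a_4 = 1
y_5 = S_4(2) = 2
t_q=7/4 is in segment 1 (τ=3/4); S_1(τ)=-763431/155776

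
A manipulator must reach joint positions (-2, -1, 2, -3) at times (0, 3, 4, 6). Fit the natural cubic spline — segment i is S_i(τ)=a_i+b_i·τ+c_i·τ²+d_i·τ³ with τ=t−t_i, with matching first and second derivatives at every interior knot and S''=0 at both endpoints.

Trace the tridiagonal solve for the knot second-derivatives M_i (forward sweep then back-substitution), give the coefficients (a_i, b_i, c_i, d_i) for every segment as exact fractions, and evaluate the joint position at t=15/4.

Δ: Δ0=1/3, Δ1=3, Δ2=-5/2
row 1: diag=8, rhs=16; c'=1/8, d'=2
row 2: denom=6−1·1/8=47/8; d'=(-33−1·2)/(47/8)=-280/47
back: M2=-280/47
back: M1=2−1/8·-280/47=129/47
M: M0=0, M1=129/47, M2=-280/47, M3=0
seg 0: a=-2, c=M0/2=0, d=(M1−M0)/(6·3)=43/282, b=Δ0−h0·(2M0+M1)/6=-293/282
seg 1: a=-1, c=M1/2=129/94, d=(M2−M1)/(6·1)=-409/282, b=Δ1−h1·(2M1+M2)/6=434/141
seg 2: a=2, c=M2/2=-140/47, d=(M3−M2)/(6·2)=70/141, b=Δ2−h2·(2M2+M3)/6=415/282
t_q=15/4 → seg 1, τ=3/4; S=-1+434/141·τ+129/94·τ²+-409/282·τ³=8835/6016

  seg 0: a=-2 b=-293/282 c=0 d=43/282
  seg 1: a=-1 b=434/141 c=129/94 d=-409/282
  seg 2: a=2 b=415/282 c=-140/47 d=70/141
S(15/4) = 8835/6016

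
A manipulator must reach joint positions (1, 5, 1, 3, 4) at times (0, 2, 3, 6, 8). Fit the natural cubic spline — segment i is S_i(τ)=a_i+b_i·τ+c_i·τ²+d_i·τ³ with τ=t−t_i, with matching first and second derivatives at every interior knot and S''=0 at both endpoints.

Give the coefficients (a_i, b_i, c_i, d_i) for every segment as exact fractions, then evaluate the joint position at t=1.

  seg 0: a=1 b=5335/1248 c=0 d=-2839/4992
  seg 1: a=5 b=-1591/624 c=-2839/832 d=4897/2496
  seg 2: a=1 b=-8707/2496 c=1029/416 d=-209/576
  seg 3: a=3 b=971/624 c=-659/832 d=659/4992
S(1) = 7831/1664

Δ: Δ0=2, Δ1=-4, Δ2=2/3, Δ3=1/2
row 1: diag=6, rhs=-36; c'=1/6, d'=-6
row 2: denom=8−1·1/6=47/6; d'=(28−1·-6)/(47/6)=204/47
row 3: denom=10−3·18/47=416/47; d'=(-1−3·204/47)/(416/47)=-659/416
back: M3=-659/416
back: M2=204/47−18/47·-659/416=1029/208
back: M1=-6−1/6·1029/208=-2839/416
M: M0=0, M1=-2839/416, M2=1029/208, M3=-659/416, M4=0
seg 0: a=1, c=M0/2=0, d=(M1−M0)/(6·2)=-2839/4992, b=Δ0−h0·(2M0+M1)/6=5335/1248
seg 1: a=5, c=M1/2=-2839/832, d=(M2−M1)/(6·1)=4897/2496, b=Δ1−h1·(2M1+M2)/6=-1591/624
seg 2: a=1, c=M2/2=1029/416, d=(M3−M2)/(6·3)=-209/576, b=Δ2−h2·(2M2+M3)/6=-8707/2496
seg 3: a=3, c=M3/2=-659/832, d=(M4−M3)/(6·2)=659/4992, b=Δ3−h3·(2M3+M4)/6=971/624
t_q=1 → seg 0, τ=1; S=1+5335/1248·τ+0·τ²+-2839/4992·τ³=7831/1664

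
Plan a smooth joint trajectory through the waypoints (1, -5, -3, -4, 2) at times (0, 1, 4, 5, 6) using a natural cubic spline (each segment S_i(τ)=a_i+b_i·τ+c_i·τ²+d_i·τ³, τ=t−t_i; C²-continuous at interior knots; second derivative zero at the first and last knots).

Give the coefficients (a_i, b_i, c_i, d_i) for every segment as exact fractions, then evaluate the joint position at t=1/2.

  seg 0: a=1 b=-4559/636 c=0 d=743/636
  seg 1: a=-5 b=-1165/318 c=743/212 d=-437/636
  seg 2: a=-3 b=-755/636 c=-142/53 d=1823/636
  seg 3: a=-4 b=653/318 c=1255/212 d=-1255/636
S(1/2) = -4135/1696

Δ: Δ0=-6, Δ1=2/3, Δ2=-1, Δ3=6
row 1: diag=8, rhs=40; c'=3/8, d'=5
row 2: denom=8−3·3/8=55/8; d'=(-10−3·5)/(55/8)=-40/11
row 3: denom=4−1·8/55=212/55; d'=(42−1·-40/11)/(212/55)=1255/106
back: M3=1255/106
back: M2=-40/11−8/55·1255/106=-284/53
back: M1=5−3/8·-284/53=743/106
M: M0=0, M1=743/106, M2=-284/53, M3=1255/106, M4=0
seg 0: a=1, c=M0/2=0, d=(M1−M0)/(6·1)=743/636, b=Δ0−h0·(2M0+M1)/6=-4559/636
seg 1: a=-5, c=M1/2=743/212, d=(M2−M1)/(6·3)=-437/636, b=Δ1−h1·(2M1+M2)/6=-1165/318
seg 2: a=-3, c=M2/2=-142/53, d=(M3−M2)/(6·1)=1823/636, b=Δ2−h2·(2M2+M3)/6=-755/636
seg 3: a=-4, c=M3/2=1255/212, d=(M4−M3)/(6·1)=-1255/636, b=Δ3−h3·(2M3+M4)/6=653/318
t_q=1/2 → seg 0, τ=1/2; S=1+-4559/636·τ+0·τ²+743/636·τ³=-4135/1696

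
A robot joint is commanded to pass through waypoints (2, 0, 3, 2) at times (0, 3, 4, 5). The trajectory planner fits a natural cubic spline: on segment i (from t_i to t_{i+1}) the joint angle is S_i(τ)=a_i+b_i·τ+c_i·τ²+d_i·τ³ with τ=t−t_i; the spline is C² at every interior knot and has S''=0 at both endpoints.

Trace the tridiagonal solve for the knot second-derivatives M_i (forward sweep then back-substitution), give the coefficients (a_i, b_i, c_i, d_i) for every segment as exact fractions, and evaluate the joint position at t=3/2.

Δ: Δ0=-2/3, Δ1=3, Δ2=-1
row 1: diag=8, rhs=22; c'=1/8, d'=11/4
row 2: denom=4−1·1/8=31/8; d'=(-24−1·11/4)/(31/8)=-214/31
back: M2=-214/31
back: M1=11/4−1/8·-214/31=112/31
M: M0=0, M1=112/31, M2=-214/31, M3=0
seg 0: a=2, c=M0/2=0, d=(M1−M0)/(6·3)=56/279, b=Δ0−h0·(2M0+M1)/6=-230/93
seg 1: a=0, c=M1/2=56/31, d=(M2−M1)/(6·1)=-163/93, b=Δ1−h1·(2M1+M2)/6=274/93
seg 2: a=3, c=M2/2=-107/31, d=(M3−M2)/(6·1)=107/93, b=Δ2−h2·(2M2+M3)/6=121/93
t_q=3/2 → seg 0, τ=3/2; S=2+-230/93·τ+0·τ²+56/279·τ³=-32/31

  seg 0: a=2 b=-230/93 c=0 d=56/279
  seg 1: a=0 b=274/93 c=56/31 d=-163/93
  seg 2: a=3 b=121/93 c=-107/31 d=107/93
S(3/2) = -32/31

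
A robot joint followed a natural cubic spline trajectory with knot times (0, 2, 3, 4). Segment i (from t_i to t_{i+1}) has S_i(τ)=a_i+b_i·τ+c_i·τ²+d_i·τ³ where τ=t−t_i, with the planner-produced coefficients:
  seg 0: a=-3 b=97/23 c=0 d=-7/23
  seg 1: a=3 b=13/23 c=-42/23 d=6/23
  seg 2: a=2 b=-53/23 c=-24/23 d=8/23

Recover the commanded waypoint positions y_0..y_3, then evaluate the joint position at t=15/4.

y_0=-3 y_1=3 y_2=2 y_3=-1
S(15/4) = -31/184

y_0 = S_0(0) = a_0 = -3
y_1 = S_1(0) = a_1 = 3
y_2 = S_2(0) = a_2 = 2
y_3 = S_2(1) = -1
t_q=15/4 is in segment 2 (τ=3/4); S_2(τ)=-31/184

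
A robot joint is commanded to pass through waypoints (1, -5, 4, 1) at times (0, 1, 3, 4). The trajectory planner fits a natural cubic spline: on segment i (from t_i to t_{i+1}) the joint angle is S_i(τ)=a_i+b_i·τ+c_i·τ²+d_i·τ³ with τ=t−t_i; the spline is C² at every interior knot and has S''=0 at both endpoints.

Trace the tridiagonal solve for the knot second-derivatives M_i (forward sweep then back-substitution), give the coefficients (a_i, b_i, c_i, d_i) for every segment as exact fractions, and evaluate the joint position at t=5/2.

Δ: Δ0=-6, Δ1=9/2, Δ2=-3
row 1: diag=6, rhs=63; c'=1/3, d'=21/2
row 2: denom=6−2·1/3=16/3; d'=(-45−2·21/2)/(16/3)=-99/8
back: M2=-99/8
back: M1=21/2−1/3·-99/8=117/8
M: M0=0, M1=117/8, M2=-99/8, M3=0
seg 0: a=1, c=M0/2=0, d=(M1−M0)/(6·1)=39/16, b=Δ0−h0·(2M0+M1)/6=-135/16
seg 1: a=-5, c=M1/2=117/16, d=(M2−M1)/(6·2)=-9/4, b=Δ1−h1·(2M1+M2)/6=-9/8
seg 2: a=4, c=M2/2=-99/16, d=(M3−M2)/(6·1)=33/16, b=Δ2−h2·(2M2+M3)/6=9/8
t_q=5/2 → seg 1, τ=3/2; S=-5+-9/8·τ+117/16·τ²+-9/4·τ³=139/64

  seg 0: a=1 b=-135/16 c=0 d=39/16
  seg 1: a=-5 b=-9/8 c=117/16 d=-9/4
  seg 2: a=4 b=9/8 c=-99/16 d=33/16
S(5/2) = 139/64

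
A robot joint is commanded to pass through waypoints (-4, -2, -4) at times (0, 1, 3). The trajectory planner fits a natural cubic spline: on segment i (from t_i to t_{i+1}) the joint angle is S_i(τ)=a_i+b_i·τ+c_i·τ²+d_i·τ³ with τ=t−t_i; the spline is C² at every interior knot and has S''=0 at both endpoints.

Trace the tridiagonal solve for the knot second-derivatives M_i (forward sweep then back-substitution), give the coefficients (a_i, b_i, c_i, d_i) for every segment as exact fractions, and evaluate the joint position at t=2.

  seg 0: a=-4 b=5/2 c=0 d=-1/2
  seg 1: a=-2 b=1 c=-3/2 d=1/4
S(2) = -9/4

Δ: Δ0=2, Δ1=-1
row 1: diag=6, rhs=-18; c'=1/3, d'=-3
back: M1=-3
M: M0=0, M1=-3, M2=0
seg 0: a=-4, c=M0/2=0, d=(M1−M0)/(6·1)=-1/2, b=Δ0−h0·(2M0+M1)/6=5/2
seg 1: a=-2, c=M1/2=-3/2, d=(M2−M1)/(6·2)=1/4, b=Δ1−h1·(2M1+M2)/6=1
t_q=2 → seg 1, τ=1; S=-2+1·τ+-3/2·τ²+1/4·τ³=-9/4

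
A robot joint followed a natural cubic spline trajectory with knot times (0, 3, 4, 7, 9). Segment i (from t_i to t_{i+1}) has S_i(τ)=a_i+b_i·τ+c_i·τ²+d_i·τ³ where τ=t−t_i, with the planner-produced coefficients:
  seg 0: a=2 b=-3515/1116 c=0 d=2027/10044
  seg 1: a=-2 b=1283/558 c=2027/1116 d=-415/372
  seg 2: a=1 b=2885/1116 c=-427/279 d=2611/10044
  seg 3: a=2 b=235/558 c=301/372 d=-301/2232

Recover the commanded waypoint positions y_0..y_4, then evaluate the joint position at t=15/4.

y_0=2 y_1=-2 y_2=1 y_3=2 y_4=5
S(15/4) = 6559/23808

y_0 = S_0(0) = a_0 = 2
y_1 = S_1(0) = a_1 = -2
y_2 = S_2(0) = a_2 = 1
y_3 = S_3(0) = a_3 = 2
y_4 = S_3(2) = 5
t_q=15/4 is in segment 1 (τ=3/4); S_1(τ)=6559/23808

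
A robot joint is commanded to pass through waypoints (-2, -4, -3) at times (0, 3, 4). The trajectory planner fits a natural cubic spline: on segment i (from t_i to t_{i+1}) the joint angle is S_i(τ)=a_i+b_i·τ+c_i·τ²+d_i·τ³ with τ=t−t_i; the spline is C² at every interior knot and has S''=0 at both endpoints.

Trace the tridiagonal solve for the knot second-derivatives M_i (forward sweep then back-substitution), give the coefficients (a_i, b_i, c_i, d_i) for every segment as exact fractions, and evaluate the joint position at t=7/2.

Δ: Δ0=-2/3, Δ1=1
row 1: diag=8, rhs=10; c'=1/8, d'=5/4
back: M1=5/4
M: M0=0, M1=5/4, M2=0
seg 0: a=-2, c=M0/2=0, d=(M1−M0)/(6·3)=5/72, b=Δ0−h0·(2M0+M1)/6=-31/24
seg 1: a=-4, c=M1/2=5/8, d=(M2−M1)/(6·1)=-5/24, b=Δ1−h1·(2M1+M2)/6=7/12
t_q=7/2 → seg 1, τ=1/2; S=-4+7/12·τ+5/8·τ²+-5/24·τ³=-229/64

  seg 0: a=-2 b=-31/24 c=0 d=5/72
  seg 1: a=-4 b=7/12 c=5/8 d=-5/24
S(7/2) = -229/64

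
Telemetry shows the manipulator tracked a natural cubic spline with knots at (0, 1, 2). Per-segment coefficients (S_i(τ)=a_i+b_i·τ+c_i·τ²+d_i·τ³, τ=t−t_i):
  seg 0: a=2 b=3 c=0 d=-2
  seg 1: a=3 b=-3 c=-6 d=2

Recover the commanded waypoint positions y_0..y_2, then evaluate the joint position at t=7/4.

y_0 = S_0(0) = a_0 = 2
y_1 = S_1(0) = a_1 = 3
y_2 = S_1(1) = -4
t_q=7/4 is in segment 1 (τ=3/4); S_1(τ)=-57/32

y_0=2 y_1=3 y_2=-4
S(7/4) = -57/32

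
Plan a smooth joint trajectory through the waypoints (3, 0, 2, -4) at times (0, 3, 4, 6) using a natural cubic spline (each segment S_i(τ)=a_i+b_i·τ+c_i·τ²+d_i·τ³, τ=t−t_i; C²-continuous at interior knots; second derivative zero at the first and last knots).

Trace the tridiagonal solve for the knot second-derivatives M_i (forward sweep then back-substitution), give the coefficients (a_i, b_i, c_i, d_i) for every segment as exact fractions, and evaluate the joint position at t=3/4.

  seg 0: a=3 b=-116/47 c=0 d=23/141
  seg 1: a=0 b=91/47 c=69/47 d=-66/47
  seg 2: a=2 b=31/47 c=-129/47 d=43/94
S(3/4) = 3663/3008

Δ: Δ0=-1, Δ1=2, Δ2=-3
row 1: diag=8, rhs=18; c'=1/8, d'=9/4
row 2: denom=6−1·1/8=47/8; d'=(-30−1·9/4)/(47/8)=-258/47
back: M2=-258/47
back: M1=9/4−1/8·-258/47=138/47
M: M0=0, M1=138/47, M2=-258/47, M3=0
seg 0: a=3, c=M0/2=0, d=(M1−M0)/(6·3)=23/141, b=Δ0−h0·(2M0+M1)/6=-116/47
seg 1: a=0, c=M1/2=69/47, d=(M2−M1)/(6·1)=-66/47, b=Δ1−h1·(2M1+M2)/6=91/47
seg 2: a=2, c=M2/2=-129/47, d=(M3−M2)/(6·2)=43/94, b=Δ2−h2·(2M2+M3)/6=31/47
t_q=3/4 → seg 0, τ=3/4; S=3+-116/47·τ+0·τ²+23/141·τ³=3663/3008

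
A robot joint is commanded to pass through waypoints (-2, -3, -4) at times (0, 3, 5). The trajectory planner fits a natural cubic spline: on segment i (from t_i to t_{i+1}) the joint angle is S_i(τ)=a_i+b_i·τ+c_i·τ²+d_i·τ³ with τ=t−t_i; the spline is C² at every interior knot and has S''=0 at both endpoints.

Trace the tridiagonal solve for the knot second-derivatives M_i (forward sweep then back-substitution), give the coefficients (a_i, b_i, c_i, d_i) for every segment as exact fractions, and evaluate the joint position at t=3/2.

  seg 0: a=-2 b=-17/60 c=0 d=-1/180
  seg 1: a=-3 b=-13/30 c=-1/20 d=1/120
S(3/2) = -391/160

Δ: Δ0=-1/3, Δ1=-1/2
row 1: diag=10, rhs=-1; c'=1/5, d'=-1/10
back: M1=-1/10
M: M0=0, M1=-1/10, M2=0
seg 0: a=-2, c=M0/2=0, d=(M1−M0)/(6·3)=-1/180, b=Δ0−h0·(2M0+M1)/6=-17/60
seg 1: a=-3, c=M1/2=-1/20, d=(M2−M1)/(6·2)=1/120, b=Δ1−h1·(2M1+M2)/6=-13/30
t_q=3/2 → seg 0, τ=3/2; S=-2+-17/60·τ+0·τ²+-1/180·τ³=-391/160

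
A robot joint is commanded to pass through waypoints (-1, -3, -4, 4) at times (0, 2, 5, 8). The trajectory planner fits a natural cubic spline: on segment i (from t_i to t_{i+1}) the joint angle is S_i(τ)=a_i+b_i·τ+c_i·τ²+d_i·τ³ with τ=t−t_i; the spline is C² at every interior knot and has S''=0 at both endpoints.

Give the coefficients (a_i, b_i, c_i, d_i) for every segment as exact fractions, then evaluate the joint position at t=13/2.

  seg 0: a=-1 b=-109/111 c=0 d=-1/222
  seg 1: a=-3 b=-115/111 c=-1/37 d=29/333
  seg 2: a=-4 b=128/111 c=28/37 d=-28/333
S(13/2) = -63/74

Δ: Δ0=-1, Δ1=-1/3, Δ2=8/3
row 1: diag=10, rhs=4; c'=3/10, d'=2/5
row 2: denom=12−3·3/10=111/10; d'=(18−3·2/5)/(111/10)=56/37
back: M2=56/37
back: M1=2/5−3/10·56/37=-2/37
M: M0=0, M1=-2/37, M2=56/37, M3=0
seg 0: a=-1, c=M0/2=0, d=(M1−M0)/(6·2)=-1/222, b=Δ0−h0·(2M0+M1)/6=-109/111
seg 1: a=-3, c=M1/2=-1/37, d=(M2−M1)/(6·3)=29/333, b=Δ1−h1·(2M1+M2)/6=-115/111
seg 2: a=-4, c=M2/2=28/37, d=(M3−M2)/(6·3)=-28/333, b=Δ2−h2·(2M2+M3)/6=128/111
t_q=13/2 → seg 2, τ=3/2; S=-4+128/111·τ+28/37·τ²+-28/333·τ³=-63/74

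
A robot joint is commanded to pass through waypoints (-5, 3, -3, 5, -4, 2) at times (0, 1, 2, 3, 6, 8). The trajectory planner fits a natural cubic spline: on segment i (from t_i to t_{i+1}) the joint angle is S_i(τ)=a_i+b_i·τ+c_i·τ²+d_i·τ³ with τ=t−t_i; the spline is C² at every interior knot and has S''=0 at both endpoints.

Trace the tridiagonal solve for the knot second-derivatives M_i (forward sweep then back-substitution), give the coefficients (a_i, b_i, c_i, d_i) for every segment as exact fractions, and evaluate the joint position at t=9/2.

Δ: Δ0=8, Δ1=-6, Δ2=8, Δ3=-3, Δ4=3
row 1: diag=4, rhs=-84; c'=1/4, d'=-21
row 2: denom=4−1·1/4=15/4; d'=(84−1·-21)/(15/4)=28
row 3: denom=8−1·4/15=116/15; d'=(-66−1·28)/(116/15)=-705/58
row 4: denom=10−3·45/116=1025/116; d'=(36−3·-705/58)/(1025/116)=8406/1025
back: M4=8406/1025
back: M3=-705/58−45/116·8406/1025=-3144/205
back: M2=28−4/15·-3144/205=32892/1025
back: M1=-21−1/4·32892/1025=-29748/1025
M: M0=0, M1=-29748/1025, M2=32892/1025, M3=-3144/205, M4=8406/1025, M5=0
seg 0: a=-5, c=M0/2=0, d=(M1−M0)/(6·1)=-4958/1025, b=Δ0−h0·(2M0+M1)/6=13158/1025
seg 1: a=3, c=M1/2=-14874/1025, d=(M2−M1)/(6·1)=2088/205, b=Δ1−h1·(2M1+M2)/6=-1716/1025
seg 2: a=-3, c=M2/2=16446/1025, d=(M3−M2)/(6·1)=-8102/1025, b=Δ2−h2·(2M2+M3)/6=-144/1025
seg 3: a=5, c=M3/2=-1572/205, d=(M4−M3)/(6·3)=4021/3075, b=Δ3−h3·(2M3+M4)/6=8442/1025
seg 4: a=-4, c=M4/2=4203/1025, d=(M5−M4)/(6·2)=-1401/2050, b=Δ4−h4·(2M4+M5)/6=-2529/1025
t_q=9/2 → seg 3, τ=3/2; S=5+8442/1025·τ+-1572/205·τ²+4021/3075·τ³=37013/8200

  seg 0: a=-5 b=13158/1025 c=0 d=-4958/1025
  seg 1: a=3 b=-1716/1025 c=-14874/1025 d=2088/205
  seg 2: a=-3 b=-144/1025 c=16446/1025 d=-8102/1025
  seg 3: a=5 b=8442/1025 c=-1572/205 d=4021/3075
  seg 4: a=-4 b=-2529/1025 c=4203/1025 d=-1401/2050
S(9/2) = 37013/8200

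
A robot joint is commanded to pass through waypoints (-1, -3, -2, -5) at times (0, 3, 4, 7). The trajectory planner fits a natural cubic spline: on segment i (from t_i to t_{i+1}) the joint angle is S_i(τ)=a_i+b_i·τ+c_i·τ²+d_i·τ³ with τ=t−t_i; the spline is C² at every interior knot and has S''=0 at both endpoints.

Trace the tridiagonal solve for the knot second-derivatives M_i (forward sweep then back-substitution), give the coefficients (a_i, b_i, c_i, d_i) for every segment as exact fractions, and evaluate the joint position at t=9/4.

  seg 0: a=-1 b=-88/63 c=0 d=46/567
  seg 1: a=-3 b=50/63 c=46/63 d=-11/21
  seg 2: a=-2 b=43/63 c=-53/63 d=53/567
S(9/4) = -103/32

Δ: Δ0=-2/3, Δ1=1, Δ2=-1
row 1: diag=8, rhs=10; c'=1/8, d'=5/4
row 2: denom=8−1·1/8=63/8; d'=(-12−1·5/4)/(63/8)=-106/63
back: M2=-106/63
back: M1=5/4−1/8·-106/63=92/63
M: M0=0, M1=92/63, M2=-106/63, M3=0
seg 0: a=-1, c=M0/2=0, d=(M1−M0)/(6·3)=46/567, b=Δ0−h0·(2M0+M1)/6=-88/63
seg 1: a=-3, c=M1/2=46/63, d=(M2−M1)/(6·1)=-11/21, b=Δ1−h1·(2M1+M2)/6=50/63
seg 2: a=-2, c=M2/2=-53/63, d=(M3−M2)/(6·3)=53/567, b=Δ2−h2·(2M2+M3)/6=43/63
t_q=9/4 → seg 0, τ=9/4; S=-1+-88/63·τ+0·τ²+46/567·τ³=-103/32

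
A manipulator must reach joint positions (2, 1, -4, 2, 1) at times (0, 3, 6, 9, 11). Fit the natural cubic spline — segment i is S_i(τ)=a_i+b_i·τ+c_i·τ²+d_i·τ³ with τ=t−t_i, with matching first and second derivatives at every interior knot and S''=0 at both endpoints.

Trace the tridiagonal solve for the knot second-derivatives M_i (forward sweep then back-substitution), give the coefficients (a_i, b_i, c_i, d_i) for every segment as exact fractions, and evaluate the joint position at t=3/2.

  seg 0: a=2 b=95/276 c=0 d=-187/2484
  seg 1: a=1 b=-233/138 c=-187/276 d=21/92
  seg 2: a=-4 b=113/276 c=95/69 d=-701/2484
  seg 3: a=2 b=145/138 c=-107/92 d=107/552
S(3/2) = 1665/736

Δ: Δ0=-1/3, Δ1=-5/3, Δ2=2, Δ3=-1/2
row 1: diag=12, rhs=-8; c'=1/4, d'=-2/3
row 2: denom=12−3·1/4=45/4; d'=(22−3·-2/3)/(45/4)=32/15
row 3: denom=10−3·4/15=46/5; d'=(-15−3·32/15)/(46/5)=-107/46
back: M3=-107/46
back: M2=32/15−4/15·-107/46=190/69
back: M1=-2/3−1/4·190/69=-187/138
M: M0=0, M1=-187/138, M2=190/69, M3=-107/46, M4=0
seg 0: a=2, c=M0/2=0, d=(M1−M0)/(6·3)=-187/2484, b=Δ0−h0·(2M0+M1)/6=95/276
seg 1: a=1, c=M1/2=-187/276, d=(M2−M1)/(6·3)=21/92, b=Δ1−h1·(2M1+M2)/6=-233/138
seg 2: a=-4, c=M2/2=95/69, d=(M3−M2)/(6·3)=-701/2484, b=Δ2−h2·(2M2+M3)/6=113/276
seg 3: a=2, c=M3/2=-107/92, d=(M4−M3)/(6·2)=107/552, b=Δ3−h3·(2M3+M4)/6=145/138
t_q=3/2 → seg 0, τ=3/2; S=2+95/276·τ+0·τ²+-187/2484·τ³=1665/736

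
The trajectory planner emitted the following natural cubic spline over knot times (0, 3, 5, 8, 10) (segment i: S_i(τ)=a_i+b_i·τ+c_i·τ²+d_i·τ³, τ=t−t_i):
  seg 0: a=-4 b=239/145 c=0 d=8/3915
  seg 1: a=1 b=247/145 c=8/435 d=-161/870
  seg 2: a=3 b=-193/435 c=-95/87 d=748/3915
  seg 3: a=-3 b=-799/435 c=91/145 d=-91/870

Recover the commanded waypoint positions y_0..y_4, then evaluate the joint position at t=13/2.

y_0=-4 y_1=1 y_2=3 y_3=-3 y_4=-5
S(13/2) = 303/580

y_0 = S_0(0) = a_0 = -4
y_1 = S_1(0) = a_1 = 1
y_2 = S_2(0) = a_2 = 3
y_3 = S_3(0) = a_3 = -3
y_4 = S_3(2) = -5
t_q=13/2 is in segment 2 (τ=3/2); S_2(τ)=303/580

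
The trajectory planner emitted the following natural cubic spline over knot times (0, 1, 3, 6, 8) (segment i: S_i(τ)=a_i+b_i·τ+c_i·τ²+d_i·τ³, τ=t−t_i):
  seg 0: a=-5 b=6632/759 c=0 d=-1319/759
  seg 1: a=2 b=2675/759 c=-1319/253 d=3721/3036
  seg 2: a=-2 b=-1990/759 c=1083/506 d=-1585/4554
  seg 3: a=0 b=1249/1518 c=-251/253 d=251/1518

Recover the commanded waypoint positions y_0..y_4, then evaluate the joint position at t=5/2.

y_0 = S_0(0) = a_0 = -5
y_1 = S_1(0) = a_1 = 2
y_2 = S_2(0) = a_2 = -2
y_3 = S_3(0) = a_3 = 0
y_4 = S_3(2) = -1
t_q=5/2 is in segment 1 (τ=3/2); S_1(τ)=-2487/8096

y_0=-5 y_1=2 y_2=-2 y_3=0 y_4=-1
S(5/2) = -2487/8096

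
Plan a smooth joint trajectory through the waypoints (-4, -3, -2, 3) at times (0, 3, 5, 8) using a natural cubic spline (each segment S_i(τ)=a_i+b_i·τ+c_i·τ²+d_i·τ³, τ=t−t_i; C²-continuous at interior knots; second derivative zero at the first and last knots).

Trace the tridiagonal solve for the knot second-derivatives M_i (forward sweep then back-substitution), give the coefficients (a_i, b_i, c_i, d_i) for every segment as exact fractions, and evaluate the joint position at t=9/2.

  seg 0: a=-4 b=17/48 c=0 d=-1/432
  seg 1: a=-3 b=7/24 c=-1/48 d=1/16
  seg 2: a=-2 b=23/24 c=17/48 d=-17/432
S(9/2) = -307/128

Δ: Δ0=1/3, Δ1=1/2, Δ2=5/3
row 1: diag=10, rhs=1; c'=1/5, d'=1/10
row 2: denom=10−2·1/5=48/5; d'=(7−2·1/10)/(48/5)=17/24
back: M2=17/24
back: M1=1/10−1/5·17/24=-1/24
M: M0=0, M1=-1/24, M2=17/24, M3=0
seg 0: a=-4, c=M0/2=0, d=(M1−M0)/(6·3)=-1/432, b=Δ0−h0·(2M0+M1)/6=17/48
seg 1: a=-3, c=M1/2=-1/48, d=(M2−M1)/(6·2)=1/16, b=Δ1−h1·(2M1+M2)/6=7/24
seg 2: a=-2, c=M2/2=17/48, d=(M3−M2)/(6·3)=-17/432, b=Δ2−h2·(2M2+M3)/6=23/24
t_q=9/2 → seg 1, τ=3/2; S=-3+7/24·τ+-1/48·τ²+1/16·τ³=-307/128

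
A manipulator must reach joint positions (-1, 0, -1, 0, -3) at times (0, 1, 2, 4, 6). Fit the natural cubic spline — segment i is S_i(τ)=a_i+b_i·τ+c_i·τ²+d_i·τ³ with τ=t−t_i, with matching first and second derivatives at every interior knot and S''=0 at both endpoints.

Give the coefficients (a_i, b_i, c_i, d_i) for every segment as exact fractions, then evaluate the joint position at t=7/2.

  seg 0: a=-1 b=34/21 c=0 d=-13/21
  seg 1: a=0 b=-5/21 c=-13/7 d=23/21
  seg 2: a=-1 b=-2/3 c=10/7 d=-71/168
  seg 3: a=0 b=-1/42 c=-31/28 d=31/168
S(7/2) = -95/448

Δ: Δ0=1, Δ1=-1, Δ2=1/2, Δ3=-3/2
row 1: diag=4, rhs=-12; c'=1/4, d'=-3
row 2: denom=6−1·1/4=23/4; d'=(9−1·-3)/(23/4)=48/23
row 3: denom=8−2·8/23=168/23; d'=(-12−2·48/23)/(168/23)=-31/14
back: M3=-31/14
back: M2=48/23−8/23·-31/14=20/7
back: M1=-3−1/4·20/7=-26/7
M: M0=0, M1=-26/7, M2=20/7, M3=-31/14, M4=0
seg 0: a=-1, c=M0/2=0, d=(M1−M0)/(6·1)=-13/21, b=Δ0−h0·(2M0+M1)/6=34/21
seg 1: a=0, c=M1/2=-13/7, d=(M2−M1)/(6·1)=23/21, b=Δ1−h1·(2M1+M2)/6=-5/21
seg 2: a=-1, c=M2/2=10/7, d=(M3−M2)/(6·2)=-71/168, b=Δ2−h2·(2M2+M3)/6=-2/3
seg 3: a=0, c=M3/2=-31/28, d=(M4−M3)/(6·2)=31/168, b=Δ3−h3·(2M3+M4)/6=-1/42
t_q=7/2 → seg 2, τ=3/2; S=-1+-2/3·τ+10/7·τ²+-71/168·τ³=-95/448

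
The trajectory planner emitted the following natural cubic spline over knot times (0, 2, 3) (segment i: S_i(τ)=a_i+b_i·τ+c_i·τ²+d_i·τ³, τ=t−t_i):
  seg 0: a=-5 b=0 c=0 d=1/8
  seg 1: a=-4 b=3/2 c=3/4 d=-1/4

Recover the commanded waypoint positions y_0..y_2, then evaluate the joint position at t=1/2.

y_0 = S_0(0) = a_0 = -5
y_1 = S_1(0) = a_1 = -4
y_2 = S_1(1) = -2
t_q=1/2 is in segment 0 (τ=1/2); S_0(τ)=-319/64

y_0=-5 y_1=-4 y_2=-2
S(1/2) = -319/64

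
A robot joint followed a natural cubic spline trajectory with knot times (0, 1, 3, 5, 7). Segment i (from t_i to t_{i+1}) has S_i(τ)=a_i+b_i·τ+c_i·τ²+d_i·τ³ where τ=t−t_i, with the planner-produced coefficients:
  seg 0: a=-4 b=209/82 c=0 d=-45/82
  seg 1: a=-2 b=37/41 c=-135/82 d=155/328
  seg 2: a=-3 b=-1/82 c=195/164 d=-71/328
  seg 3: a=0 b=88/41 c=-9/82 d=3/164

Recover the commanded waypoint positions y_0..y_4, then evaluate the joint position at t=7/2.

y_0=-4 y_1=-2 y_2=-3 y_3=0 y_4=4
S(7/2) = -7179/2624

y_0 = S_0(0) = a_0 = -4
y_1 = S_1(0) = a_1 = -2
y_2 = S_2(0) = a_2 = -3
y_3 = S_3(0) = a_3 = 0
y_4 = S_3(2) = 4
t_q=7/2 is in segment 2 (τ=1/2); S_2(τ)=-7179/2624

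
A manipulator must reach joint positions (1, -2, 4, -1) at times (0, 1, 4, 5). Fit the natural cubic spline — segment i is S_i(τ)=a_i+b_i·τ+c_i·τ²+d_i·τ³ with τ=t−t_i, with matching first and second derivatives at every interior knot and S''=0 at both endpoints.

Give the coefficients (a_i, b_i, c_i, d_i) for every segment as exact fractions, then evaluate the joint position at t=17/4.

Δ: Δ0=-3, Δ1=2, Δ2=-5
row 1: diag=8, rhs=30; c'=3/8, d'=15/4
row 2: denom=8−3·3/8=55/8; d'=(-42−3·15/4)/(55/8)=-426/55
back: M2=-426/55
back: M1=15/4−3/8·-426/55=366/55
M: M0=0, M1=366/55, M2=-426/55, M3=0
seg 0: a=1, c=M0/2=0, d=(M1−M0)/(6·1)=61/55, b=Δ0−h0·(2M0+M1)/6=-226/55
seg 1: a=-2, c=M1/2=183/55, d=(M2−M1)/(6·3)=-4/5, b=Δ1−h1·(2M1+M2)/6=-43/55
seg 2: a=4, c=M2/2=-213/55, d=(M3−M2)/(6·1)=71/55, b=Δ2−h2·(2M2+M3)/6=-133/55
t_q=17/4 → seg 2, τ=1/4; S=4+-133/55·τ+-213/55·τ²+71/55·τ³=11171/3520

  seg 0: a=1 b=-226/55 c=0 d=61/55
  seg 1: a=-2 b=-43/55 c=183/55 d=-4/5
  seg 2: a=4 b=-133/55 c=-213/55 d=71/55
S(17/4) = 11171/3520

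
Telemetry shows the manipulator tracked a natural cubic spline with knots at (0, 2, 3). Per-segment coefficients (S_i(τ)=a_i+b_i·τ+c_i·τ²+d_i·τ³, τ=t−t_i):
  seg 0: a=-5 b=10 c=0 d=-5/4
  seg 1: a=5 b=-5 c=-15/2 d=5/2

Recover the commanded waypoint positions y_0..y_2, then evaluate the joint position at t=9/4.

y_0=-5 y_1=5 y_2=-5
S(9/4) = 425/128

y_0 = S_0(0) = a_0 = -5
y_1 = S_1(0) = a_1 = 5
y_2 = S_1(1) = -5
t_q=9/4 is in segment 1 (τ=1/4); S_1(τ)=425/128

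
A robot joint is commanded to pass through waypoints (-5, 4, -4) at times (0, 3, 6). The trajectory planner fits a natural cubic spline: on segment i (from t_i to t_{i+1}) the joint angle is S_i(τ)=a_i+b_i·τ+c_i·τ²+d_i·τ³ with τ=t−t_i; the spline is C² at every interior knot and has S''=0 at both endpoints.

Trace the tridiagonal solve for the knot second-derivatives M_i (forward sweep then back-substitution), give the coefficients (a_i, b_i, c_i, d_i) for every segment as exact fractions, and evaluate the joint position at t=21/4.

Δ: Δ0=3, Δ1=-8/3
row 1: diag=12, rhs=-34; c'=1/4, d'=-17/6
back: M1=-17/6
M: M0=0, M1=-17/6, M2=0
seg 0: a=-5, c=M0/2=0, d=(M1−M0)/(6·3)=-17/108, b=Δ0−h0·(2M0+M1)/6=53/12
seg 1: a=4, c=M1/2=-17/12, d=(M2−M1)/(6·3)=17/108, b=Δ1−h1·(2M1+M2)/6=1/6
t_q=21/4 → seg 1, τ=9/4; S=4+1/6·τ+-17/12·τ²+17/108·τ³=-257/256

  seg 0: a=-5 b=53/12 c=0 d=-17/108
  seg 1: a=4 b=1/6 c=-17/12 d=17/108
S(21/4) = -257/256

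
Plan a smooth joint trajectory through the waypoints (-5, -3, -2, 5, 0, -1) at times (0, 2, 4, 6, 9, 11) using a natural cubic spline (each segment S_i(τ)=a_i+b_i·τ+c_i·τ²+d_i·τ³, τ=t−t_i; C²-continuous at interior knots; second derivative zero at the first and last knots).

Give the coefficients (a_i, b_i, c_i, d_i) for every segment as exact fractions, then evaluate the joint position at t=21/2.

Δ: Δ0=1, Δ1=1/2, Δ2=7/2, Δ3=-5/3, Δ4=-1/2
row 1: diag=8, rhs=-3; c'=1/4, d'=-3/8
row 2: denom=8−2·1/4=15/2; d'=(18−2·-3/8)/(15/2)=5/2
row 3: denom=10−2·4/15=142/15; d'=(-31−2·5/2)/(142/15)=-270/71
row 4: denom=10−3·45/142=1285/142; d'=(7−3·-270/71)/(1285/142)=2614/1285
back: M4=2614/1285
back: M3=-270/71−45/142·2614/1285=-1143/257
back: M2=5/2−4/15·-1143/257=9473/2570
back: M1=-3/8−1/4·9473/2570=-1666/1285
M: M0=0, M1=-1666/1285, M2=9473/2570, M3=-1143/257, M4=2614/1285, M5=0
seg 0: a=-5, c=M0/2=0, d=(M1−M0)/(6·2)=-833/7710, b=Δ0−h0·(2M0+M1)/6=5521/3855
seg 1: a=-3, c=M1/2=-833/1285, d=(M2−M1)/(6·2)=2561/6168, b=Δ1−h1·(2M1+M2)/6=523/3855
seg 2: a=-2, c=M2/2=9473/5140, d=(M3−M2)/(6·2)=-20903/30840, b=Δ2−h2·(2M2+M3)/6=19469/7710
seg 3: a=5, c=M3/2=-1143/514, d=(M4−M3)/(6·3)=8329/23130, b=Δ3−h3·(2M3+M4)/6=6799/3855
seg 4: a=0, c=M4/2=1307/1285, d=(M5−M4)/(6·2)=-1307/7710, b=Δ4−h4·(2M4+M5)/6=-14311/7710
t_q=21/2 → seg 4, τ=3/2; S=0+-14311/7710·τ+1307/1285·τ²+-1307/7710·τ³=-4391/4112

  seg 0: a=-5 b=5521/3855 c=0 d=-833/7710
  seg 1: a=-3 b=523/3855 c=-833/1285 d=2561/6168
  seg 2: a=-2 b=19469/7710 c=9473/5140 d=-20903/30840
  seg 3: a=5 b=6799/3855 c=-1143/514 d=8329/23130
  seg 4: a=0 b=-14311/7710 c=1307/1285 d=-1307/7710
S(21/2) = -4391/4112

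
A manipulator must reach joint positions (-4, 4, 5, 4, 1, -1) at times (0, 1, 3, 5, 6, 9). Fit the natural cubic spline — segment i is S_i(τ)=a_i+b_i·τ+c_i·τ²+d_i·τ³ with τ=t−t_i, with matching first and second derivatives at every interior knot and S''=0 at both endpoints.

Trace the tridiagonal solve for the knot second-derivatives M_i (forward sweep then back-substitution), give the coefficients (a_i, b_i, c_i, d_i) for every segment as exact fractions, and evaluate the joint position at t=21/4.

  seg 0: a=-4 b=26375/2814 c=0 d=-3863/2814
  seg 1: a=4 b=7393/1407 c=-3863/938 d=9799/11256
  seg 2: a=5 b=-2173/2814 c=2073/1876 d=-779/1608
  seg 3: a=4 b=-3047/1407 c=-845/469 d=1361/1407
  seg 4: a=1 b=-4034/1407 c=516/469 d=-172/1407
S(21/4) = 100887/30016

Δ: Δ0=8, Δ1=1/2, Δ2=-1/2, Δ3=-3, Δ4=-2/3
row 1: diag=6, rhs=-45; c'=1/3, d'=-15/2
row 2: denom=8−2·1/3=22/3; d'=(-6−2·-15/2)/(22/3)=27/22
row 3: denom=6−2·3/11=60/11; d'=(-15−2·27/22)/(60/11)=-16/5
row 4: denom=8−1·11/60=469/60; d'=(14−1·-16/5)/(469/60)=1032/469
back: M4=1032/469
back: M3=-16/5−11/60·1032/469=-1690/469
back: M2=27/22−3/11·-1690/469=2073/938
back: M1=-15/2−1/3·2073/938=-3863/469
M: M0=0, M1=-3863/469, M2=2073/938, M3=-1690/469, M4=1032/469, M5=0
seg 0: a=-4, c=M0/2=0, d=(M1−M0)/(6·1)=-3863/2814, b=Δ0−h0·(2M0+M1)/6=26375/2814
seg 1: a=4, c=M1/2=-3863/938, d=(M2−M1)/(6·2)=9799/11256, b=Δ1−h1·(2M1+M2)/6=7393/1407
seg 2: a=5, c=M2/2=2073/1876, d=(M3−M2)/(6·2)=-779/1608, b=Δ2−h2·(2M2+M3)/6=-2173/2814
seg 3: a=4, c=M3/2=-845/469, d=(M4−M3)/(6·1)=1361/1407, b=Δ3−h3·(2M3+M4)/6=-3047/1407
seg 4: a=1, c=M4/2=516/469, d=(M5−M4)/(6·3)=-172/1407, b=Δ4−h4·(2M4+M5)/6=-4034/1407
t_q=21/4 → seg 3, τ=1/4; S=4+-3047/1407·τ+-845/469·τ²+1361/1407·τ³=100887/30016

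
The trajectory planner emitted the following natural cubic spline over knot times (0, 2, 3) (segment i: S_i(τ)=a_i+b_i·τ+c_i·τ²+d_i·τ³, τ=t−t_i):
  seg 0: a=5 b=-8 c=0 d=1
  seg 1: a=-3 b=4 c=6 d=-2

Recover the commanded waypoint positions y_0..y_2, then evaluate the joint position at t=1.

y_0 = S_0(0) = a_0 = 5
y_1 = S_1(0) = a_1 = -3
y_2 = S_1(1) = 5
t_q=1 is in segment 0 (τ=1); S_0(τ)=-2

y_0=5 y_1=-3 y_2=5
S(1) = -2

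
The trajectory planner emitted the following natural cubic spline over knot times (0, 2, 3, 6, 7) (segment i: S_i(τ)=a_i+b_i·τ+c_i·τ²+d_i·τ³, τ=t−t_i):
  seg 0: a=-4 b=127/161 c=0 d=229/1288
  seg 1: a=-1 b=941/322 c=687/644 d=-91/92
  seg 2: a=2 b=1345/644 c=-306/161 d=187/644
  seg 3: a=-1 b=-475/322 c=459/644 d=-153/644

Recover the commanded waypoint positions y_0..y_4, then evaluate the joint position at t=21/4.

y_0=-4 y_1=-1 y_2=2 y_3=-1 y_4=-2
S(21/4) = 15859/41216

y_0 = S_0(0) = a_0 = -4
y_1 = S_1(0) = a_1 = -1
y_2 = S_2(0) = a_2 = 2
y_3 = S_3(0) = a_3 = -1
y_4 = S_3(1) = -2
t_q=21/4 is in segment 2 (τ=9/4); S_2(τ)=15859/41216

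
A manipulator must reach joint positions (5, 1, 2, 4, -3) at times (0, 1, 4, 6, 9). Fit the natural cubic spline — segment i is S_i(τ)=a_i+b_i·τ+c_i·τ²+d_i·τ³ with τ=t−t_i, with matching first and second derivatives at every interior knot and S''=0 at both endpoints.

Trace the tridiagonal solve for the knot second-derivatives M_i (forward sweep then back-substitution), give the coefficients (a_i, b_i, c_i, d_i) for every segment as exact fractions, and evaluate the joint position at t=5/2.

  seg 0: a=5 b=-1544/339 c=0 d=188/339
  seg 1: a=1 b=-980/339 c=188/113 d=-599/3051
  seg 2: a=2 b=607/339 c=-35/339 d=-33/226
  seg 3: a=4 b=-127/339 c=-332/339 d=332/3051
S(5/2) = -231/904

Δ: Δ0=-4, Δ1=1/3, Δ2=1, Δ3=-7/3
row 1: diag=8, rhs=26; c'=3/8, d'=13/4
row 2: denom=10−3·3/8=71/8; d'=(4−3·13/4)/(71/8)=-46/71
row 3: denom=10−2·16/71=678/71; d'=(-20−2·-46/71)/(678/71)=-664/339
back: M3=-664/339
back: M2=-46/71−16/71·-664/339=-70/339
back: M1=13/4−3/8·-70/339=376/113
M: M0=0, M1=376/113, M2=-70/339, M3=-664/339, M4=0
seg 0: a=5, c=M0/2=0, d=(M1−M0)/(6·1)=188/339, b=Δ0−h0·(2M0+M1)/6=-1544/339
seg 1: a=1, c=M1/2=188/113, d=(M2−M1)/(6·3)=-599/3051, b=Δ1−h1·(2M1+M2)/6=-980/339
seg 2: a=2, c=M2/2=-35/339, d=(M3−M2)/(6·2)=-33/226, b=Δ2−h2·(2M2+M3)/6=607/339
seg 3: a=4, c=M3/2=-332/339, d=(M4−M3)/(6·3)=332/3051, b=Δ3−h3·(2M3+M4)/6=-127/339
t_q=5/2 → seg 1, τ=3/2; S=1+-980/339·τ+188/113·τ²+-599/3051·τ³=-231/904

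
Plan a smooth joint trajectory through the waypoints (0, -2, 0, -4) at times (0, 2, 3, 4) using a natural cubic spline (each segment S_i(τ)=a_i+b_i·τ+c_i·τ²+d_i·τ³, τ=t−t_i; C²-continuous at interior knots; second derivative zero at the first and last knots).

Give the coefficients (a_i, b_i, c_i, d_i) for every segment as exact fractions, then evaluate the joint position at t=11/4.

Δ: Δ0=-1, Δ1=2, Δ2=-4
row 1: diag=6, rhs=18; c'=1/6, d'=3
row 2: denom=4−1·1/6=23/6; d'=(-36−1·3)/(23/6)=-234/23
back: M2=-234/23
back: M1=3−1/6·-234/23=108/23
M: M0=0, M1=108/23, M2=-234/23, M3=0
seg 0: a=0, c=M0/2=0, d=(M1−M0)/(6·2)=9/23, b=Δ0−h0·(2M0+M1)/6=-59/23
seg 1: a=-2, c=M1/2=54/23, d=(M2−M1)/(6·1)=-57/23, b=Δ1−h1·(2M1+M2)/6=49/23
seg 2: a=0, c=M2/2=-117/23, d=(M3−M2)/(6·1)=39/23, b=Δ2−h2·(2M2+M3)/6=-14/23
t_q=11/4 → seg 1, τ=3/4; S=-2+49/23·τ+54/23·τ²+-57/23·τ³=-187/1472

  seg 0: a=0 b=-59/23 c=0 d=9/23
  seg 1: a=-2 b=49/23 c=54/23 d=-57/23
  seg 2: a=0 b=-14/23 c=-117/23 d=39/23
S(11/4) = -187/1472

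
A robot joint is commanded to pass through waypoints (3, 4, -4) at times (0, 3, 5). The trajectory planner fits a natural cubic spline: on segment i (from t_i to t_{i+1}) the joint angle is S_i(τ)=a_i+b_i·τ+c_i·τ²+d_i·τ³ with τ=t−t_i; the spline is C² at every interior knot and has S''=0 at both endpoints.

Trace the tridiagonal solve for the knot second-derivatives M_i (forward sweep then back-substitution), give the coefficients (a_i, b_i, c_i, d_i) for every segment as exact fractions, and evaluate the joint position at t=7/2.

  seg 0: a=3 b=49/30 c=0 d=-13/90
  seg 1: a=4 b=-34/15 c=-13/10 d=13/60
S(7/2) = 411/160

Δ: Δ0=1/3, Δ1=-4
row 1: diag=10, rhs=-26; c'=1/5, d'=-13/5
back: M1=-13/5
M: M0=0, M1=-13/5, M2=0
seg 0: a=3, c=M0/2=0, d=(M1−M0)/(6·3)=-13/90, b=Δ0−h0·(2M0+M1)/6=49/30
seg 1: a=4, c=M1/2=-13/10, d=(M2−M1)/(6·2)=13/60, b=Δ1−h1·(2M1+M2)/6=-34/15
t_q=7/2 → seg 1, τ=1/2; S=4+-34/15·τ+-13/10·τ²+13/60·τ³=411/160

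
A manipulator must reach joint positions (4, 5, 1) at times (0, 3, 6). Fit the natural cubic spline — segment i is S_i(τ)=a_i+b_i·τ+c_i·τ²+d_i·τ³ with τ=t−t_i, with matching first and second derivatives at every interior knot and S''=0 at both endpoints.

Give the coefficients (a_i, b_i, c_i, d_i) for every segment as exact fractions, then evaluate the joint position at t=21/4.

  seg 0: a=4 b=3/4 c=0 d=-5/108
  seg 1: a=5 b=-1/2 c=-5/12 d=5/108
S(21/4) = 587/256

Δ: Δ0=1/3, Δ1=-4/3
row 1: diag=12, rhs=-10; c'=1/4, d'=-5/6
back: M1=-5/6
M: M0=0, M1=-5/6, M2=0
seg 0: a=4, c=M0/2=0, d=(M1−M0)/(6·3)=-5/108, b=Δ0−h0·(2M0+M1)/6=3/4
seg 1: a=5, c=M1/2=-5/12, d=(M2−M1)/(6·3)=5/108, b=Δ1−h1·(2M1+M2)/6=-1/2
t_q=21/4 → seg 1, τ=9/4; S=5+-1/2·τ+-5/12·τ²+5/108·τ³=587/256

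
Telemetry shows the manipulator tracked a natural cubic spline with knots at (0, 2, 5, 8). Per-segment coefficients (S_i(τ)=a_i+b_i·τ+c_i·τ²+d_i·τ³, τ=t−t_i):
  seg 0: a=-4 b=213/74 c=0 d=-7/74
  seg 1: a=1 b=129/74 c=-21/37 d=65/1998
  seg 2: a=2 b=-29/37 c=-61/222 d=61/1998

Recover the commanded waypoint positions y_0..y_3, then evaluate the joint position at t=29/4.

y_0 = S_0(0) = a_0 = -4
y_1 = S_1(0) = a_1 = 1
y_2 = S_2(0) = a_2 = 2
y_3 = S_2(3) = -2
t_q=29/4 is in segment 2 (τ=9/4); S_2(τ)=-3821/4736

y_0=-4 y_1=1 y_2=2 y_3=-2
S(29/4) = -3821/4736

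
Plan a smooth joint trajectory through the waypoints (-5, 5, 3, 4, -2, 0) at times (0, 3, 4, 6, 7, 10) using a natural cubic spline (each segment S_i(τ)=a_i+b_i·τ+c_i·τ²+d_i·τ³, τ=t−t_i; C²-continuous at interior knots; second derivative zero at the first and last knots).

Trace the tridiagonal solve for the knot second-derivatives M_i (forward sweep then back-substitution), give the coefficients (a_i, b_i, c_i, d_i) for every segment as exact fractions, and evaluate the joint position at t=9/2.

  seg 0: a=-5 b=22429/3906 c=0 d=-9409/35154
  seg 1: a=5 b=-2899/1953 c=-9409/3906 d=2465/1302
  seg 2: a=3 b=-2431/3906 c=6388/1953 d=-42/31
  seg 3: a=4 b=-14831/3906 c=-9488/1953 d=3457/1302
  seg 4: a=-2 b=-10835/1953 c=12137/3906 d=-12137/35154
S(9/2) = 4345/1302

Δ: Δ0=10/3, Δ1=-2, Δ2=1/2, Δ3=-6, Δ4=2/3
row 1: diag=8, rhs=-32; c'=1/8, d'=-4
row 2: denom=6−1·1/8=47/8; d'=(15−1·-4)/(47/8)=152/47
row 3: denom=6−2·16/47=250/47; d'=(-39−2·152/47)/(250/47)=-2137/250
row 4: denom=8−1·47/250=1953/250; d'=(40−1·-2137/250)/(1953/250)=12137/1953
back: M4=12137/1953
back: M3=-2137/250−47/250·12137/1953=-18976/1953
back: M2=152/47−16/47·-18976/1953=12776/1953
back: M1=-4−1/8·12776/1953=-9409/1953
M: M0=0, M1=-9409/1953, M2=12776/1953, M3=-18976/1953, M4=12137/1953, M5=0
seg 0: a=-5, c=M0/2=0, d=(M1−M0)/(6·3)=-9409/35154, b=Δ0−h0·(2M0+M1)/6=22429/3906
seg 1: a=5, c=M1/2=-9409/3906, d=(M2−M1)/(6·1)=2465/1302, b=Δ1−h1·(2M1+M2)/6=-2899/1953
seg 2: a=3, c=M2/2=6388/1953, d=(M3−M2)/(6·2)=-42/31, b=Δ2−h2·(2M2+M3)/6=-2431/3906
seg 3: a=4, c=M3/2=-9488/1953, d=(M4−M3)/(6·1)=3457/1302, b=Δ3−h3·(2M3+M4)/6=-14831/3906
seg 4: a=-2, c=M4/2=12137/3906, d=(M5−M4)/(6·3)=-12137/35154, b=Δ4−h4·(2M4+M5)/6=-10835/1953
t_q=9/2 → seg 2, τ=1/2; S=3+-2431/3906·τ+6388/1953·τ²+-42/31·τ³=4345/1302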